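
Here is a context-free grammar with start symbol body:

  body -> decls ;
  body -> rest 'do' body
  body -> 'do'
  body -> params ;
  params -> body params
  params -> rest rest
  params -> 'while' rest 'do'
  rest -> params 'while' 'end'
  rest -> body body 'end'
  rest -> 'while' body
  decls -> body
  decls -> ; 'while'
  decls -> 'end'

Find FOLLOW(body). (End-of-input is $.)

{ $, 'do', 'end', 'while', ; }

body is the start symbol, so $ ∈ FOLLOW(body).
In body -> rest 'do' body: body is at the end, add FOLLOW(body) = { $, 'do', 'end', 'while', ; }.
In params -> body params: add FIRST(params) = { 'do', 'end', 'while', ; }.
In rest -> body body 'end': add FIRST(body 'end') = { 'do', 'end', 'while', ; }.
In rest -> body body 'end': add FIRST('end') = { 'end' }.
In rest -> 'while' body: body is at the end, add FOLLOW(rest) = { 'do', 'end', 'while', ; }.
In decls -> body: body is at the end, add FOLLOW(decls) = { ; }.
Union: FOLLOW(body) = { $, 'do', 'end', 'while', ; }.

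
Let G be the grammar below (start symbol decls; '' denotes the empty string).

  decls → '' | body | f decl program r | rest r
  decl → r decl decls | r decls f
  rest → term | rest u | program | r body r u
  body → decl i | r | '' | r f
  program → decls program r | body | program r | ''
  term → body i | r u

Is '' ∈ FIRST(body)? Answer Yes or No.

Yes

body has an ''-production, so body ⇒ ''.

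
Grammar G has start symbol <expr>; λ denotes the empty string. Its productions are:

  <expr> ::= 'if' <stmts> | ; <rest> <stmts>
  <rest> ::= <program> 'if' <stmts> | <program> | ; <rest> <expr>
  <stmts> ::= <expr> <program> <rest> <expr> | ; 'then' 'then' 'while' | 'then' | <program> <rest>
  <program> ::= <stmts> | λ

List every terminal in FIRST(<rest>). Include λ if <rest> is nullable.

From <rest> ::= <program> 'if' <stmts>: <program> nullable, take FIRST(<program>) ∪ {'if'} = { 'if', 'then', ; }.
From <rest> ::= <program>: add FIRST(<program>) = { 'if', 'then', ;, λ } (including λ since <program> is nullable).
<rest> ::= ; <rest> <expr> contributes {;}.
Union: FIRST(<rest>) = { 'if', 'then', ;, λ }.

{ 'if', 'then', ;, λ }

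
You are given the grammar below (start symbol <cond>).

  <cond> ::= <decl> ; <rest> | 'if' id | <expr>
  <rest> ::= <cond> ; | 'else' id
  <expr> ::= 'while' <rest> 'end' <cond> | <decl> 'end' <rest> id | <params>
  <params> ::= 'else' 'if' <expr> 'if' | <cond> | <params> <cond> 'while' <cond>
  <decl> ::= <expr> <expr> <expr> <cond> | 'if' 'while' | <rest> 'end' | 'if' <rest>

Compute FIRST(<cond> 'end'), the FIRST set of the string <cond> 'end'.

Add FIRST(<cond>) = { 'else', 'if', 'while' }; <cond> is not nullable, stop.

{ 'else', 'if', 'while' }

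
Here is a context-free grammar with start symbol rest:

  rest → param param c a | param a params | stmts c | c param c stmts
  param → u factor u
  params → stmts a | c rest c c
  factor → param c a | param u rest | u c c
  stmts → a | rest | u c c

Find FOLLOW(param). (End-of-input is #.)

In rest → param param c a: add FIRST(param c a) = { u }.
In rest → param param c a: add FIRST(c a) = { c }.
In rest → param a params: add FIRST(a params) = { a }.
In rest → c param c stmts: add FIRST(c stmts) = { c }.
In factor → param c a: add FIRST(c a) = { c }.
In factor → param u rest: add FIRST(u rest) = { u }.
Union: FOLLOW(param) = { a, c, u }.

{ a, c, u }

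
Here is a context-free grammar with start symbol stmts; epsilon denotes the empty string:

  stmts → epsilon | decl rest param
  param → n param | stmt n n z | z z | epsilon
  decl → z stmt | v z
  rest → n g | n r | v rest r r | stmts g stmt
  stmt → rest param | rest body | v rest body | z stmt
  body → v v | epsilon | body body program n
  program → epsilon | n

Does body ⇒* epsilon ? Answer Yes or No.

body has an epsilon-production, so body ⇒ epsilon.

Yes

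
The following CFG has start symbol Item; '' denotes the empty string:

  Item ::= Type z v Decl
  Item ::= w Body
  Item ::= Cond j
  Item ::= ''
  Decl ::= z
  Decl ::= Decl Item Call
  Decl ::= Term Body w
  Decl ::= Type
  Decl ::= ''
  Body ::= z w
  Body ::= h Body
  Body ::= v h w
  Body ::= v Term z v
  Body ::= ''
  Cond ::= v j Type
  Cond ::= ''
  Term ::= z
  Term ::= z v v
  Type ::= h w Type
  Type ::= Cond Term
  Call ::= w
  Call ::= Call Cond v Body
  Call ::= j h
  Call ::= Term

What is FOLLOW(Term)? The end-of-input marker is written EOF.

In Decl ::= Term Body w: add FIRST(Body w) = { h, v, w, z }.
In Body ::= v Term z v: add FIRST(z v) = { z }.
In Type ::= Cond Term: Term is at the end, add FOLLOW(Type) = { EOF, h, j, v, w, z }.
In Call ::= Term: Term is at the end, add FOLLOW(Call) = { EOF, h, j, v, w, z }.
Union: FOLLOW(Term) = { EOF, h, j, v, w, z }.

{ EOF, h, j, v, w, z }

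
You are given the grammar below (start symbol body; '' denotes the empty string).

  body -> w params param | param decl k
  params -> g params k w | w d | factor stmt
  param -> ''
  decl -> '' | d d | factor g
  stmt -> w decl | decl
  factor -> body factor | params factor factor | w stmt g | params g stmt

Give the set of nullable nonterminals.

Directly nullable (have an ''-production): param, decl.
stmt -> decl with every symbol nullable, so stmt is nullable.
No other nonterminal has a production whose RHS symbols are all nullable.

{ decl, param, stmt }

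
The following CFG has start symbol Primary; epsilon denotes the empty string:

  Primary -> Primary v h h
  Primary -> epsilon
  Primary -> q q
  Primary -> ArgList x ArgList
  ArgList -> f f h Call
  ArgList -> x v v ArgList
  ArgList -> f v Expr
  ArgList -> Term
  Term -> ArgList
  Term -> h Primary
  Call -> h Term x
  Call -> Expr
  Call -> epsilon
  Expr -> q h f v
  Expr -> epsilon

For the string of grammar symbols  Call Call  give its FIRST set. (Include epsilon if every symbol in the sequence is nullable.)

{ h, q, epsilon }

Add FIRST(Call)\{epsilon} = { h, q }; Call is nullable, continue.
Add FIRST(Call)\{epsilon} = { h, q }; Call is nullable, continue.
Every symbol is nullable, so include epsilon.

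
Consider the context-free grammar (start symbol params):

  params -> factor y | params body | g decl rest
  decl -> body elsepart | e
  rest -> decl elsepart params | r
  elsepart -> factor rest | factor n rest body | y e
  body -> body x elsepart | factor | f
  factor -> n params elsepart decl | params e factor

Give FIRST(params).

From params -> factor y: add FIRST(factor) = { g, n }.
From params -> params body: add FIRST(params) = { g, n }.
params -> g decl rest contributes {g}.
Union: FIRST(params) = { g, n }.

{ g, n }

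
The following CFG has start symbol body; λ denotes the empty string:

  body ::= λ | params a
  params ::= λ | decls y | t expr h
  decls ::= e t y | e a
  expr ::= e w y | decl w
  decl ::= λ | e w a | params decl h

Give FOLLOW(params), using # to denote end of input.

In body ::= params a: add FIRST(a) = { a }.
In decl ::= params decl h: add FIRST(decl h) = { e, h, t }.
Union: FOLLOW(params) = { a, e, h, t }.

{ a, e, h, t }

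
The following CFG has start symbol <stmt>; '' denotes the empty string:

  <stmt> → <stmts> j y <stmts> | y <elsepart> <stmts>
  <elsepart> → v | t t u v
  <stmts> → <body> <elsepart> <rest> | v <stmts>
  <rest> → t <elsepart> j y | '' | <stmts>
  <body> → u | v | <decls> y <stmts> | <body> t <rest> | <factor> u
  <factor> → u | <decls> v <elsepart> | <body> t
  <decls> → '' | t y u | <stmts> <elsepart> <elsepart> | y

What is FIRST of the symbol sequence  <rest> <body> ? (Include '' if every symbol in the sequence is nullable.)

{ t, u, v, y }

Add FIRST(<rest>)\{''} = { t, u, v, y }; <rest> is nullable, continue.
Add FIRST(<body>) = { t, u, v, y }; <body> is not nullable, stop.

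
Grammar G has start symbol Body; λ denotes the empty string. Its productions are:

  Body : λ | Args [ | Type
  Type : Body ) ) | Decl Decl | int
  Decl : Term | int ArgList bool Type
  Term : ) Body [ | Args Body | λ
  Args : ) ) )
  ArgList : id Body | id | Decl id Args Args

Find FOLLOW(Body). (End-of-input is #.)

{ #, ), [, bool, id, int }

Body is the start symbol, so # ∈ FOLLOW(Body).
In Type : Body ) ): add FIRST() )) = { ) }.
In Term : ) Body [: add FIRST([) = { [ }.
In Term : Args Body: Body is at the end, add FOLLOW(Term) = { #, ), [, bool, id, int }.
In ArgList : id Body: Body is at the end, add FOLLOW(ArgList) = { bool }.
Union: FOLLOW(Body) = { #, ), [, bool, id, int }.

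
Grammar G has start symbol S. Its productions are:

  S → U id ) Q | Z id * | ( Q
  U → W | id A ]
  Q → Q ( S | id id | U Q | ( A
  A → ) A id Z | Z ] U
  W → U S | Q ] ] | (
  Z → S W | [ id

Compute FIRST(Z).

From Z → S W: add FIRST(S) = { (, [, id }.
Z → [ id contributes {[}.
Union: FIRST(Z) = { (, [, id }.

{ (, [, id }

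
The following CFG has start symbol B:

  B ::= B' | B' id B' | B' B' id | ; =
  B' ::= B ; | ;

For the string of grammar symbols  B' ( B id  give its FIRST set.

{ ; }

Add FIRST(B') = { ; }; B' is not nullable, stop.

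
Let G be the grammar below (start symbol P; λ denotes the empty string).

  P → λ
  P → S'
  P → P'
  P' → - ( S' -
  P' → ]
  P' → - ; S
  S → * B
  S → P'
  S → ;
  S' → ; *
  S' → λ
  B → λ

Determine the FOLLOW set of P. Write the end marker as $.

{ $ }

P is the start symbol, so $ ∈ FOLLOW(P).
Union: FOLLOW(P) = { $ }.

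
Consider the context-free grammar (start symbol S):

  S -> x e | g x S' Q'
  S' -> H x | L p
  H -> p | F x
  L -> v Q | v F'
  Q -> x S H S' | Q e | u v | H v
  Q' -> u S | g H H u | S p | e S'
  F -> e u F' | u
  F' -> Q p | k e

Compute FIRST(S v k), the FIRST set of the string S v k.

Add FIRST(S) = { g, x }; S is not nullable, stop.

{ g, x }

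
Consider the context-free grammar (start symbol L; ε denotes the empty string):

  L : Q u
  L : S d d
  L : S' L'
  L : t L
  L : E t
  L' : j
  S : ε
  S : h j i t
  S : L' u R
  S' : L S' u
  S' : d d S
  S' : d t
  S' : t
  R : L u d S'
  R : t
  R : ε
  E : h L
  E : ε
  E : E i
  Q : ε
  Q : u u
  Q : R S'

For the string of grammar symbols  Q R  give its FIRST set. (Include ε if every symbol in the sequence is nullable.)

Add FIRST(Q)\{ε} = { d, h, i, j, t, u }; Q is nullable, continue.
Add FIRST(R)\{ε} = { d, h, i, j, t, u }; R is nullable, continue.
Every symbol is nullable, so include ε.

{ d, h, i, j, t, u, ε }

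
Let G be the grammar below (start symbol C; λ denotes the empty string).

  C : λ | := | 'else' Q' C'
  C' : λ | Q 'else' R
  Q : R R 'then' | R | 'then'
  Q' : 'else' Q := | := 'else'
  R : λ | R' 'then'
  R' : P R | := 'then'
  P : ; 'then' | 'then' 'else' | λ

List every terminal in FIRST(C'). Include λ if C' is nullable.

{ 'else', 'then', :=, ;, λ }

C' : λ contributes λ.
From C' : Q 'else' R: Q nullable, take FIRST(Q) ∪ {'else'} = { 'else', 'then', :=, ; }.
Union: FIRST(C') = { 'else', 'then', :=, ;, λ }.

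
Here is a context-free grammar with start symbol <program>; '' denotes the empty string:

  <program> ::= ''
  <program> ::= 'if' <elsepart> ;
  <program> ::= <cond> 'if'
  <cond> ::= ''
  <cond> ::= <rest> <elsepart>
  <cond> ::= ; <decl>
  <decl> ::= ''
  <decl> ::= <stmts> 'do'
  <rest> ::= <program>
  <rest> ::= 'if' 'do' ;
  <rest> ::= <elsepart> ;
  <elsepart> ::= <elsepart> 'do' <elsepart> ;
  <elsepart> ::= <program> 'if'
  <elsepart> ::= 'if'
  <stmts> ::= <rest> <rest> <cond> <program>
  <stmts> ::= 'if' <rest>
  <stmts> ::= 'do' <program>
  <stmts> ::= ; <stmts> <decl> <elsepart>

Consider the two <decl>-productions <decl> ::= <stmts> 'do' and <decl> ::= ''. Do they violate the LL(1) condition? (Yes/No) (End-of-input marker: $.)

FIRST(<stmts> 'do') = { 'do', 'if', ; } and FIRST('') = { '' }.
The second alternative is nullable and FOLLOW(<decl>) = { 'do', 'if', ; } shares 'do' with FIRST of the first — conflict.

Yes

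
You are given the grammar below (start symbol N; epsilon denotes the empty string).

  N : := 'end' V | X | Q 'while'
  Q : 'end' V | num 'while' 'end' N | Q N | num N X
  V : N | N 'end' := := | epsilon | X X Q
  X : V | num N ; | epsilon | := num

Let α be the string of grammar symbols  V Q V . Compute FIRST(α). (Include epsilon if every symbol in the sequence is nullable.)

{ 'end', :=, num }

Add FIRST(V)\{epsilon} = { 'end', :=, num }; V is nullable, continue.
Add FIRST(Q) = { 'end', num }; Q is not nullable, stop.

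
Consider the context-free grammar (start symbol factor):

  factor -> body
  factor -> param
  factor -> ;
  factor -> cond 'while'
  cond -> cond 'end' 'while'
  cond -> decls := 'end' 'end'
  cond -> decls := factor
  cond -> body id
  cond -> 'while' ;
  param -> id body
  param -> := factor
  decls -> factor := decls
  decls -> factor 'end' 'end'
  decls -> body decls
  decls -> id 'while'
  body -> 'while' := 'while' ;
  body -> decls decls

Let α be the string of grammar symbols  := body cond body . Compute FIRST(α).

{ := }

:= is a terminal; add {:=} and stop.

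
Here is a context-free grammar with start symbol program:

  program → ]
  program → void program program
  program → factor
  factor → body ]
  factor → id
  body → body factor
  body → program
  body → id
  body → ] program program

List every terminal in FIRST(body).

{ ], id, void }

From body → body factor: add FIRST(body) = { ], id, void }.
From body → program: add FIRST(program) = { ], id, void }.
body → id contributes {id}.
body → ] program program contributes {]}.
Union: FIRST(body) = { ], id, void }.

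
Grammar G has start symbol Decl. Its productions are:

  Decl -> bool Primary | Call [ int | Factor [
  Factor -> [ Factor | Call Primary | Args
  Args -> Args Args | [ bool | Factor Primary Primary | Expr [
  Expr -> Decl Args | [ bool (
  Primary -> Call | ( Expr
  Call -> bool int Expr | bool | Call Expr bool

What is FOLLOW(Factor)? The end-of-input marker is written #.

{ (, [, bool }

In Decl -> Factor [: add FIRST([) = { [ }.
In Factor -> [ Factor: Factor is at the end, add FOLLOW(Factor) = { (, [, bool }.
In Args -> Factor Primary Primary: add FIRST(Primary Primary) = { (, bool }.
Union: FOLLOW(Factor) = { (, [, bool }.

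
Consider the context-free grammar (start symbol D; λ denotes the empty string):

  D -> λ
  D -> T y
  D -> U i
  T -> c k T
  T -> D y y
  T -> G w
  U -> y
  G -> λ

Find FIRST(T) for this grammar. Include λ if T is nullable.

{ c, w, y }

T -> c k T contributes {c}.
From T -> D y y: D nullable, take FIRST(D) ∪ {y} = { c, w, y }.
From T -> G w: G nullable, take FIRST(G) ∪ {w} = { w }.
Union: FIRST(T) = { c, w, y }.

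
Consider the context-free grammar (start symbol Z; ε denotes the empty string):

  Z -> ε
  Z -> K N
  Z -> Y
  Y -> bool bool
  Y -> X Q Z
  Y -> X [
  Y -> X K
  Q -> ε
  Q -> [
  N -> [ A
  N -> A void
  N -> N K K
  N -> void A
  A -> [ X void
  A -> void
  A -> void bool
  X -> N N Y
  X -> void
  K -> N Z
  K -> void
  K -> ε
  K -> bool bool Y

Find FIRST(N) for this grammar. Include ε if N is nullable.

{ [, void }

N -> [ A contributes {[}.
From N -> A void: add FIRST(A) = { [, void }.
From N -> N K K: add FIRST(N) = { [, void }.
N -> void A contributes {void}.
Union: FIRST(N) = { [, void }.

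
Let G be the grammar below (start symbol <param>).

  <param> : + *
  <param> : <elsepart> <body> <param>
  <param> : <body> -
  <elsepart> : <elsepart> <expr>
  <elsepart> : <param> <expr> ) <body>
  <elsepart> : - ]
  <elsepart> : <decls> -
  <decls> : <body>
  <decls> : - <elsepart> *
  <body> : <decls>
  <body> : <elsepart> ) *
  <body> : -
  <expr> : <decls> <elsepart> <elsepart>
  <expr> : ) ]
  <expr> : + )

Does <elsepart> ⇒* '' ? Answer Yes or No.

No

No nonterminal in this grammar is nullable.
No production of <elsepart> has an RHS whose symbols are all nullable, so <elsepart> is not nullable.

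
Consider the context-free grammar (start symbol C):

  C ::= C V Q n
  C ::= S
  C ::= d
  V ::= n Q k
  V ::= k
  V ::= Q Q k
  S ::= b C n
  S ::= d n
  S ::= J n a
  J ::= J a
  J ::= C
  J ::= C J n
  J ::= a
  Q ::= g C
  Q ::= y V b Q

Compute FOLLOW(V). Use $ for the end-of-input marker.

{ b, g, y }

In C ::= C V Q n: add FIRST(Q n) = { g, y }.
In Q ::= y V b Q: add FIRST(b Q) = { b }.
Union: FOLLOW(V) = { b, g, y }.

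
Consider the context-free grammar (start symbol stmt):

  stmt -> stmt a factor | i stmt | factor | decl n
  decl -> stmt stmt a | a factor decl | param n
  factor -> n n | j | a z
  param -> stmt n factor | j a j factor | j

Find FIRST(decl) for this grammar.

From decl -> stmt stmt a: add FIRST(stmt) = { a, i, j, n }.
decl -> a factor decl contributes {a}.
From decl -> param n: add FIRST(param) = { a, i, j, n }.
Union: FIRST(decl) = { a, i, j, n }.

{ a, i, j, n }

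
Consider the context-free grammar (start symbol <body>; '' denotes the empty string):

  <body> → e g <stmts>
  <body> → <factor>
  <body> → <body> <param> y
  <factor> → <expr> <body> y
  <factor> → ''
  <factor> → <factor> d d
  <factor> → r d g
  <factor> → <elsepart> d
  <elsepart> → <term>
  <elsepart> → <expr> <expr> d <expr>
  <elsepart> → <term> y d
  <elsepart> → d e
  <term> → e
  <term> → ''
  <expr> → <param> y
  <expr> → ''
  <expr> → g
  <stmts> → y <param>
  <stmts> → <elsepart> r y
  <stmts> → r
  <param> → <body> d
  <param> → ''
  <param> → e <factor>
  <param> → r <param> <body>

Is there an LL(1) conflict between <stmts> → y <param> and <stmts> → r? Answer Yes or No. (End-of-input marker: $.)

FIRST(y <param>) = { y } and FIRST(r) = { r }.
The FIRST sets are disjoint and neither alternative is nullable — no conflict.

No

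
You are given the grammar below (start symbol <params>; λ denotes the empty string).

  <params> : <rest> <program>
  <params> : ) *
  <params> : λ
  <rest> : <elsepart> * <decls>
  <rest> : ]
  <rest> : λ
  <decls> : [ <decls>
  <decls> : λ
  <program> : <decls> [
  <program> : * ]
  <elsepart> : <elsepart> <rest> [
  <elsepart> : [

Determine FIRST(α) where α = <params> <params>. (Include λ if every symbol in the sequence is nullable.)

Add FIRST(<params>)\{λ} = { ), *, [, ] }; <params> is nullable, continue.
Add FIRST(<params>)\{λ} = { ), *, [, ] }; <params> is nullable, continue.
Every symbol is nullable, so include λ.

{ ), *, [, ], λ }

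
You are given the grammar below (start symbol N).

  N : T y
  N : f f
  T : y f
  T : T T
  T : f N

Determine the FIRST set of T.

T : y f contributes {y}.
From T : T T: add FIRST(T) = { f, y }.
T : f N contributes {f}.
Union: FIRST(T) = { f, y }.

{ f, y }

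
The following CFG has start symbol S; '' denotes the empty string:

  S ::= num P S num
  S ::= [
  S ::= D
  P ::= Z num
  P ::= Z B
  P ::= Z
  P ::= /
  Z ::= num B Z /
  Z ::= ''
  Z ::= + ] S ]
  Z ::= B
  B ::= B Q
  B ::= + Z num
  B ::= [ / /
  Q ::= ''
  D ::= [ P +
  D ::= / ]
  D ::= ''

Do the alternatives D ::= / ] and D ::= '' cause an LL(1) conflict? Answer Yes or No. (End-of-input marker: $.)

No

FIRST(/ ]) = { / } and FIRST('') = { '' }.
The second is nullable but FOLLOW(D) = { $, ], num } is disjoint from FIRST of the first.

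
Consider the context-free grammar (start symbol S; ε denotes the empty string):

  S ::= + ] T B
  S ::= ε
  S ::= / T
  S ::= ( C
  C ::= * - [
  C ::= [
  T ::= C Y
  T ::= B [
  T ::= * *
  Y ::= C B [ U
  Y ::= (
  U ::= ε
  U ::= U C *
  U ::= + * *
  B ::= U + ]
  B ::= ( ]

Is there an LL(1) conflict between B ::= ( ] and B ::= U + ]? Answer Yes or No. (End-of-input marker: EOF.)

FIRST(( ]) = { ( } and FIRST(U + ]) = { *, +, [ }.
The FIRST sets are disjoint and neither alternative is nullable — no conflict.

No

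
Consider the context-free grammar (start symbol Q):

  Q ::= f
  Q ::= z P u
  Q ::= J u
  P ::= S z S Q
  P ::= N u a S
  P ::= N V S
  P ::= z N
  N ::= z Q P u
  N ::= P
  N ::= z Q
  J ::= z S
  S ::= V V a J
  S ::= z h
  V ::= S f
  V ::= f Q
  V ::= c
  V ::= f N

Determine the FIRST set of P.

{ c, f, z }

From P ::= S z S Q: add FIRST(S) = { c, f, z }.
From P ::= N u a S: add FIRST(N) = { c, f, z }.
From P ::= N V S: add FIRST(N) = { c, f, z }.
P ::= z N contributes {z}.
Union: FIRST(P) = { c, f, z }.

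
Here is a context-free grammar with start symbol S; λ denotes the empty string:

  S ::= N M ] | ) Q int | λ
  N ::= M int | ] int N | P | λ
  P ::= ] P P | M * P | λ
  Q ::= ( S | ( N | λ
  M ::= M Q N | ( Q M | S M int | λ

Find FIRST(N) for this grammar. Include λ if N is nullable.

{ (, ), *, ], int, λ }

From N ::= M int: M nullable, take FIRST(M) ∪ {int} = { (, ), *, ], int }.
N ::= ] int N contributes {]}.
From N ::= P: add FIRST(P) = { (, ), *, ], int, λ } (including λ since P is nullable).
N ::= λ contributes λ.
Union: FIRST(N) = { (, ), *, ], int, λ }.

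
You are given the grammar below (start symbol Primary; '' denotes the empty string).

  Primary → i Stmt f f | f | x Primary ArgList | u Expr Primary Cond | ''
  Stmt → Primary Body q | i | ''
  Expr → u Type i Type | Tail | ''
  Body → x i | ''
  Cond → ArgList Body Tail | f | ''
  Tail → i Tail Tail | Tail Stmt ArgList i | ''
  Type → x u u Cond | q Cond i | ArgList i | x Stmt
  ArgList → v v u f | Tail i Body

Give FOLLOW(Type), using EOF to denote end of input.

In Expr → u Type i Type: add FIRST(i Type) = { i }.
In Expr → u Type i Type: Type is at the end, add FOLLOW(Expr) = { EOF, f, i, q, u, v, x }.
Union: FOLLOW(Type) = { EOF, f, i, q, u, v, x }.

{ EOF, f, i, q, u, v, x }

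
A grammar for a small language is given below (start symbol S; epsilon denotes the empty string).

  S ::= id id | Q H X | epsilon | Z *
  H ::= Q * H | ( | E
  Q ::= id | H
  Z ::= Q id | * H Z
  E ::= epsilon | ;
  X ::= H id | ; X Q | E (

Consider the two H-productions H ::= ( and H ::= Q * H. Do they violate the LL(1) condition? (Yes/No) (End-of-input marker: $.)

Yes

FIRST(() = { ( } and FIRST(Q * H) = { (, *, ;, id }.
Both contain (, so the two alternatives are not disjoint — LL(1) conflict.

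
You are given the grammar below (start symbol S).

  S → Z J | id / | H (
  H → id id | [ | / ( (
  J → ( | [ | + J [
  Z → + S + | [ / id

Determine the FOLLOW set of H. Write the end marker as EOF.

In S → H (: add FIRST(() = { ( }.
Union: FOLLOW(H) = { ( }.

{ ( }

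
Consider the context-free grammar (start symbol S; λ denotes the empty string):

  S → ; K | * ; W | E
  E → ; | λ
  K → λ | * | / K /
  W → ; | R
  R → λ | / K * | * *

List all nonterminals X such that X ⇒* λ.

Directly nullable (have an λ-production): E, K, R.
S → E with every symbol nullable, so S is nullable.
W → R with every symbol nullable, so W is nullable.

{ E, K, R, S, W }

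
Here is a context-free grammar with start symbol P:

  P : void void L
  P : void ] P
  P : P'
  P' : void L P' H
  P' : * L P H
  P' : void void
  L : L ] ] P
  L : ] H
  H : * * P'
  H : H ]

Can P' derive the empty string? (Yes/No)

No

No nonterminal in this grammar is nullable.
No production of P' has an RHS whose symbols are all nullable, so P' is not nullable.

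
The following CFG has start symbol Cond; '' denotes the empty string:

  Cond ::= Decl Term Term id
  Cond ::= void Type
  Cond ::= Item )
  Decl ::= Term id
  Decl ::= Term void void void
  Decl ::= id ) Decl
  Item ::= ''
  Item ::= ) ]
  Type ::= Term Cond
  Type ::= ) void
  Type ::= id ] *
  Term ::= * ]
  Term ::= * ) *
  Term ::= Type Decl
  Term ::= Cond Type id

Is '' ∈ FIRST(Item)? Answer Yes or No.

Yes

Item has an ''-production, so Item ⇒ ''.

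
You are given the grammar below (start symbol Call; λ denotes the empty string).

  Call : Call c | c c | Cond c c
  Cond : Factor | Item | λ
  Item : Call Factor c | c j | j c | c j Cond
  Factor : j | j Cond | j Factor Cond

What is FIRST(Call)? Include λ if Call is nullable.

{ c, j }

From Call : Call c: add FIRST(Call) = { c, j }.
Call : c c contributes {c}.
From Call : Cond c c: Cond nullable, take FIRST(Cond) ∪ {c} = { c, j }.
Union: FIRST(Call) = { c, j }.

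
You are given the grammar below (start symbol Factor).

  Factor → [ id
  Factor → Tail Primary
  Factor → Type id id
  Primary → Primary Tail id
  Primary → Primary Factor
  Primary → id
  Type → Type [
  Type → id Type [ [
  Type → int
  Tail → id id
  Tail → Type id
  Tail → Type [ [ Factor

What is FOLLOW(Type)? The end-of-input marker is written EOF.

In Factor → Type id id: add FIRST(id id) = { id }.
In Type → Type [: add FIRST([) = { [ }.
In Type → id Type [ [: add FIRST([ [) = { [ }.
In Tail → Type id: add FIRST(id) = { id }.
In Tail → Type [ [ Factor: add FIRST([ [ Factor) = { [ }.
Union: FOLLOW(Type) = { [, id }.

{ [, id }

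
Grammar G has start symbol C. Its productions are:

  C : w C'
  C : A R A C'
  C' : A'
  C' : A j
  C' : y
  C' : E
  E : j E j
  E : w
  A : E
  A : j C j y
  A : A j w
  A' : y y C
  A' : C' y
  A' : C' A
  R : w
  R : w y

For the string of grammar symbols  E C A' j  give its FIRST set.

Add FIRST(E) = { j, w }; E is not nullable, stop.

{ j, w }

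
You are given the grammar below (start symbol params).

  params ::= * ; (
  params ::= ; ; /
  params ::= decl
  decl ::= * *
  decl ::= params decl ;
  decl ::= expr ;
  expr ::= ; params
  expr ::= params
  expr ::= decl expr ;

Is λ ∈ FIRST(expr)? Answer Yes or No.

No

No nonterminal in this grammar is nullable.
No production of expr has an RHS whose symbols are all nullable, so expr is not nullable.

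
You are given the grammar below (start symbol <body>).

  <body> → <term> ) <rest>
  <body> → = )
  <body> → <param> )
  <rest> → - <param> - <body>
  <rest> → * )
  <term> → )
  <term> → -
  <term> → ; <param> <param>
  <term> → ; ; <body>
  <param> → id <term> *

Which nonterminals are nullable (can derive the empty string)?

{ } (none)

No nonterminal has an empty production or an RHS whose symbols are all nullable.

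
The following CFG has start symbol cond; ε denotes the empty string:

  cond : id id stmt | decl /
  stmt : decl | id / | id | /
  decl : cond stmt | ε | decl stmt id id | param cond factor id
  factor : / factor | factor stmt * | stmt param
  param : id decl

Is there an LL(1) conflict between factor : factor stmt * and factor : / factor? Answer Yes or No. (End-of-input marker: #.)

FIRST(factor stmt *) = { /, id } and FIRST(/ factor) = { / }.
Both contain /, so the two alternatives are not disjoint — LL(1) conflict.

Yes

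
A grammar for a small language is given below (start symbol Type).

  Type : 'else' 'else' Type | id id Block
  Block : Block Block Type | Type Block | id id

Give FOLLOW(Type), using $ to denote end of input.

Type is the start symbol, so $ ∈ FOLLOW(Type).
In Type : 'else' 'else' Type: Type is at the end, add FOLLOW(Type) = { $, 'else', id }.
In Block : Block Block Type: Type is at the end, add FOLLOW(Block) = { $, 'else', id }.
In Block : Type Block: add FIRST(Block) = { 'else', id }.
Union: FOLLOW(Type) = { $, 'else', id }.

{ $, 'else', id }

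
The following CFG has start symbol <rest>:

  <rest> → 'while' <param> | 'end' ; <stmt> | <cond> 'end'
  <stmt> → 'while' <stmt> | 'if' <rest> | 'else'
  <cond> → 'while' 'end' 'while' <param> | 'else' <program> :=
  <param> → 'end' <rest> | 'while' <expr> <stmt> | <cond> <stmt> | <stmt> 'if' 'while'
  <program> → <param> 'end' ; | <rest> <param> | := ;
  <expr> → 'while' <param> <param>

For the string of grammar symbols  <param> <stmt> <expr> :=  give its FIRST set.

{ 'else', 'end', 'if', 'while' }

Add FIRST(<param>) = { 'else', 'end', 'if', 'while' }; <param> is not nullable, stop.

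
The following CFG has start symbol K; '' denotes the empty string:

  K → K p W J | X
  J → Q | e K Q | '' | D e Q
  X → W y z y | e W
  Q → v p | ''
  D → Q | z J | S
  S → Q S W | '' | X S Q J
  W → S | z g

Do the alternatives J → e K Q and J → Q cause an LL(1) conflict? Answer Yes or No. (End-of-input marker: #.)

Yes

FIRST(e K Q) = { e } and FIRST(Q) = { v, '' }.
The second alternative is nullable and FOLLOW(J) = { #, e, p, v, y, z } shares e with FIRST of the first — conflict.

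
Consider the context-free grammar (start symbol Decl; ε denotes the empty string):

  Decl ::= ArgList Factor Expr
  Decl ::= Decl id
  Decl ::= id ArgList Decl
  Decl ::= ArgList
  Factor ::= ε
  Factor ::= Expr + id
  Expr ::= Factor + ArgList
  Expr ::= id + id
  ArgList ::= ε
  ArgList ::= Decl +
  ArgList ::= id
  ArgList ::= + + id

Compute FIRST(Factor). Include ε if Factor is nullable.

{ +, id, ε }

Factor ::= ε contributes ε.
From Factor ::= Expr + id: add FIRST(Expr) = { +, id }.
Union: FIRST(Factor) = { +, id, ε }.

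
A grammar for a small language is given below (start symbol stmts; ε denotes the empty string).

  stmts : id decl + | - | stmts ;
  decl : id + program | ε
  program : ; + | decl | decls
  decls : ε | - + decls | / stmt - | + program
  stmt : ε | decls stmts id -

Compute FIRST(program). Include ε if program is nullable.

{ +, -, /, ;, id, ε }

program : ; + contributes {;}.
From program : decl: add FIRST(decl) = { id, ε } (including ε since decl is nullable).
From program : decls: add FIRST(decls) = { +, -, /, ε } (including ε since decls is nullable).
Union: FIRST(program) = { +, -, /, ;, id, ε }.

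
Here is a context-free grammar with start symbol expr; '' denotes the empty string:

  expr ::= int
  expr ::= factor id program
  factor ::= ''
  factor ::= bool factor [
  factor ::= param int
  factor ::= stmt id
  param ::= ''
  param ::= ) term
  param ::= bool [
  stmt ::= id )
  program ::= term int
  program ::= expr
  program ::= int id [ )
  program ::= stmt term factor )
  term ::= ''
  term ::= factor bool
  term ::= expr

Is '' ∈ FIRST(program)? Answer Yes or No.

Nullable nonterminals: factor, param, term.
No production of program has an RHS whose symbols are all nullable, so program is not nullable.

No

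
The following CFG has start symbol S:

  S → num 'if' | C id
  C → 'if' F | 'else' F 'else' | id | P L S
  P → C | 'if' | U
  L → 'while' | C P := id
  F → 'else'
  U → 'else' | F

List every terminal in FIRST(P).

{ 'else', 'if', id }

From P → C: add FIRST(C) = { 'else', 'if', id }.
P → 'if' contributes {'if'}.
From P → U: add FIRST(U) = { 'else' }.
Union: FIRST(P) = { 'else', 'if', id }.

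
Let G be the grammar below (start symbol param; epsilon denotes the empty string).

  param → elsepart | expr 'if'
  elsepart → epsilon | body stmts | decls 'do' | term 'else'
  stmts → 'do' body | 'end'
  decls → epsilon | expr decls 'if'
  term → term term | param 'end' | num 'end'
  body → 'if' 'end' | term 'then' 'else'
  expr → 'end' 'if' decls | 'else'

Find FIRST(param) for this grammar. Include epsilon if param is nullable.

{ 'do', 'else', 'end', 'if', num, epsilon }

From param → elsepart: add FIRST(elsepart) = { 'do', 'else', 'end', 'if', num, epsilon } (including epsilon since elsepart is nullable).
From param → expr 'if': add FIRST(expr) = { 'else', 'end' }.
Union: FIRST(param) = { 'do', 'else', 'end', 'if', num, epsilon }.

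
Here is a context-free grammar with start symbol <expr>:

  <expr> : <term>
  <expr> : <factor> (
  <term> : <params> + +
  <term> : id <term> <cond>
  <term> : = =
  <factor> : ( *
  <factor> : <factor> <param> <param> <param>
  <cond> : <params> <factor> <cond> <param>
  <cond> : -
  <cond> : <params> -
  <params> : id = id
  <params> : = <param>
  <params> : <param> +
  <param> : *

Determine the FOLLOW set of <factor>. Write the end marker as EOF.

{ (, *, -, =, id }

In <expr> : <factor> (: add FIRST(() = { ( }.
In <factor> : <factor> <param> <param> <param>: add FIRST(<param> <param> <param>) = { * }.
In <cond> : <params> <factor> <cond> <param>: add FIRST(<cond> <param>) = { *, -, =, id }.
Union: FOLLOW(<factor>) = { (, *, -, =, id }.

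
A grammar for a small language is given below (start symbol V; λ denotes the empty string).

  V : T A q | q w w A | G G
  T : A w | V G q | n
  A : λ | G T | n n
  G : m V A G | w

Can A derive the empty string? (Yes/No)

A has an λ-production, so A ⇒ λ.

Yes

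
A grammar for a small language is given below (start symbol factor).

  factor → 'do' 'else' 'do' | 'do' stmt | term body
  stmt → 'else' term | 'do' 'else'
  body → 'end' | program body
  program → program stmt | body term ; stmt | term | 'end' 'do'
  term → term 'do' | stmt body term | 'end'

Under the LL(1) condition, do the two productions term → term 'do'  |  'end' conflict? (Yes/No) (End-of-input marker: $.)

Yes

FIRST(term 'do') = { 'do', 'else', 'end' } and FIRST('end') = { 'end' }.
Both contain 'end', so the two alternatives are not disjoint — LL(1) conflict.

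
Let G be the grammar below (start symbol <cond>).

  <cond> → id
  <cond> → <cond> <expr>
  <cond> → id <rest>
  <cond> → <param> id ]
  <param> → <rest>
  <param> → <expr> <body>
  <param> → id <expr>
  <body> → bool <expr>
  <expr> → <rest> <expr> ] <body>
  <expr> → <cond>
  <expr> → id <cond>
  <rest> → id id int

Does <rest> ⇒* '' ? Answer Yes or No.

No nonterminal in this grammar is nullable.
No production of <rest> has an RHS whose symbols are all nullable, so <rest> is not nullable.

No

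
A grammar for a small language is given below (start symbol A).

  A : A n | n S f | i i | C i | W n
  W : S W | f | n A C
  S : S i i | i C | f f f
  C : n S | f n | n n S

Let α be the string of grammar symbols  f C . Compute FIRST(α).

{ f }

f is a terminal; add {f} and stop.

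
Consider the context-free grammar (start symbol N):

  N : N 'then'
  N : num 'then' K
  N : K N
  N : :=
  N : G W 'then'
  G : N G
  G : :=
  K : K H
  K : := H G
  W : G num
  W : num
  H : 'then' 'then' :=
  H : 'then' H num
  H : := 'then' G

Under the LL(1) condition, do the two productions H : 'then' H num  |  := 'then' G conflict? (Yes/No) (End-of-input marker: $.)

No

FIRST('then' H num) = { 'then' } and FIRST(:= 'then' G) = { := }.
The FIRST sets are disjoint and neither alternative is nullable — no conflict.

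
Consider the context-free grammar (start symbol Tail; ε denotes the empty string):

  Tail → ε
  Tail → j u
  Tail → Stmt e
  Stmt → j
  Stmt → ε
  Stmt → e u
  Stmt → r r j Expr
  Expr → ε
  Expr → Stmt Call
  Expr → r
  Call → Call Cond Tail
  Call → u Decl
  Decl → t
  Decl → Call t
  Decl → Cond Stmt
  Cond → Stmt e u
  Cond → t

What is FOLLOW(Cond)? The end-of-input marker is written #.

In Call → Call Cond Tail: add FIRST(Tail)\{ε} = { e, j, r }.
  Since Tail is nullable, also add FOLLOW(Call) = { e, j, r, t, u }.
In Decl → Cond Stmt: add FIRST(Stmt)\{ε} = { e, j, r }.
  Since Stmt is nullable, also add FOLLOW(Decl) = { e, j, r, t, u }.
Union: FOLLOW(Cond) = { e, j, r, t, u }.

{ e, j, r, t, u }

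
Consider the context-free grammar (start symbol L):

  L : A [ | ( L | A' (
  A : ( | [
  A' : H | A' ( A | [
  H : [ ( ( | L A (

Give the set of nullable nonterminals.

No nonterminal has an empty production or an RHS whose symbols are all nullable.

{ } (none)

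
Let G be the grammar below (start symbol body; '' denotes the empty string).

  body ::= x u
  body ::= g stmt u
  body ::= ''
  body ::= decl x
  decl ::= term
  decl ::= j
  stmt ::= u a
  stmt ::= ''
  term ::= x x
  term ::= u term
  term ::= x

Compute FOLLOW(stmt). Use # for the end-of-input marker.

{ u }

In body ::= g stmt u: add FIRST(u) = { u }.
Union: FOLLOW(stmt) = { u }.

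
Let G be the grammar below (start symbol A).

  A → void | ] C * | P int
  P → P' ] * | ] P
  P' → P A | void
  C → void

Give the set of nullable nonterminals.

No nonterminal has an empty production or an RHS whose symbols are all nullable.

{ } (none)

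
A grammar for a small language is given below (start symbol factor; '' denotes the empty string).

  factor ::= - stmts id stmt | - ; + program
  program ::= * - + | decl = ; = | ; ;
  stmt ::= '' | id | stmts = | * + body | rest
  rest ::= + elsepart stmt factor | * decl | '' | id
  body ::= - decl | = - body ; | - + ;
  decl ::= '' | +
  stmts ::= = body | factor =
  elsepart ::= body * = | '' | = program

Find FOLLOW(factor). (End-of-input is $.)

factor is the start symbol, so $ ∈ FOLLOW(factor).
In rest ::= + elsepart stmt factor: factor is at the end, add FOLLOW(rest) = { $, -, = }.
In stmts ::= factor =: add FIRST(=) = { = }.
Union: FOLLOW(factor) = { $, -, = }.

{ $, -, = }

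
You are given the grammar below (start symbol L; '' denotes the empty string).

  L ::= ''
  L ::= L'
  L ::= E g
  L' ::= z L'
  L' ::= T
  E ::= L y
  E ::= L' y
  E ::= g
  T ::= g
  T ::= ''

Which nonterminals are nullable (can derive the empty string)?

{ L, L', T }

Directly nullable (have an ''-production): L, T.
L' ::= T with every symbol nullable, so L' is nullable.
No other nonterminal has a production whose RHS symbols are all nullable.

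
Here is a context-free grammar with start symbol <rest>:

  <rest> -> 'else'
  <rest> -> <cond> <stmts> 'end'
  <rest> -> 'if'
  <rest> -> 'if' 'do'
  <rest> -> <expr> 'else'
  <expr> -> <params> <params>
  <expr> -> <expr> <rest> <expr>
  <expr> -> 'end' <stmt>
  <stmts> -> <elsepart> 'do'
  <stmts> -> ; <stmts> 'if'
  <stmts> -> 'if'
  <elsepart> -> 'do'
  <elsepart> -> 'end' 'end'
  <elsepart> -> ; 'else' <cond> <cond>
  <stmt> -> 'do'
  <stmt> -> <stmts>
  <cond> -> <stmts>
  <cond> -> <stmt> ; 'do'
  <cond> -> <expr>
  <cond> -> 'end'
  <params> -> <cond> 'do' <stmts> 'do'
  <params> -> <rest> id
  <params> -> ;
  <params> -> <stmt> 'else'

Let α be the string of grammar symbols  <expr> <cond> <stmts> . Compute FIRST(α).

Add FIRST(<expr>) = { 'do', 'else', 'end', 'if', ; }; <expr> is not nullable, stop.

{ 'do', 'else', 'end', 'if', ; }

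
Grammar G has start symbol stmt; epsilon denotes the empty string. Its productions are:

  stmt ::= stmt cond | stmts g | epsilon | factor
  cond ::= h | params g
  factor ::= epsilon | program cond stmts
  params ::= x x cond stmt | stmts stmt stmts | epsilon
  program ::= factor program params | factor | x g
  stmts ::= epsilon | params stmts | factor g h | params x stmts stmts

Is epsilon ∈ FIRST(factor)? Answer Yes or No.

Yes

factor has an epsilon-production, so factor ⇒ epsilon.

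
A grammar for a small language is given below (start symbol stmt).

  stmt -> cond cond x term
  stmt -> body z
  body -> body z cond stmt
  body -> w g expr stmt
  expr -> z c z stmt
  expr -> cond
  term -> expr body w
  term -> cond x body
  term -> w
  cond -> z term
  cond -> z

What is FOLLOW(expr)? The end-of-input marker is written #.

{ w, z }

In body -> w g expr stmt: add FIRST(stmt) = { w, z }.
In term -> expr body w: add FIRST(body w) = { w }.
Union: FOLLOW(expr) = { w, z }.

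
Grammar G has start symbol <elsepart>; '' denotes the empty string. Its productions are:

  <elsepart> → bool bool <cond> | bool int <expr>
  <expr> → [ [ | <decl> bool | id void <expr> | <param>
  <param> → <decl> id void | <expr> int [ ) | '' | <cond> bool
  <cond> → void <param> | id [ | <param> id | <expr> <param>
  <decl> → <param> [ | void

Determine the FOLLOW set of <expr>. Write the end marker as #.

{ #, [, bool, id, int, void }

In <elsepart> → bool int <expr>: <expr> is at the end, add FOLLOW(<elsepart>) = { # }.
In <expr> → id void <expr>: <expr> is at the end, add FOLLOW(<expr>) = { #, [, bool, id, int, void }.
In <param> → <expr> int [ ): add FIRST(int [ )) = { int }.
In <cond> → <expr> <param>: add FIRST(<param>)\{''} = { [, bool, id, int, void }.
  Since <param> is nullable, also add FOLLOW(<cond>) = { #, bool }.
Union: FOLLOW(<expr>) = { #, [, bool, id, int, void }.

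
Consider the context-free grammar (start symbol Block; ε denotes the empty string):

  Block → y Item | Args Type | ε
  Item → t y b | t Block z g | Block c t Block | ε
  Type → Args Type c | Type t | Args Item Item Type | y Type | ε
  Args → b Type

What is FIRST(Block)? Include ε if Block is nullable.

Block → y Item contributes {y}.
From Block → Args Type: add FIRST(Args) = { b }.
Block → ε contributes ε.
Union: FIRST(Block) = { b, y, ε }.

{ b, y, ε }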